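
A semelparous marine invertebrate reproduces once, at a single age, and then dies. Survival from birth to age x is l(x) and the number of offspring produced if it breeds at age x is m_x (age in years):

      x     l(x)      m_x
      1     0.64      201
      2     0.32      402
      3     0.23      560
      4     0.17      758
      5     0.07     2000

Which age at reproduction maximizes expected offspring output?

Expected offspring if breeding at age x = l(x) × m_x:
  age 1: 0.64 × 201 = 128.640
  age 2: 0.32 × 402 = 128.640
  age 3: 0.23 × 560 = 128.800
  age 4: 0.17 × 758 = 128.860
  age 5: 0.07 × 2000 = 140.000
Maximum at age 5 (140.000).

5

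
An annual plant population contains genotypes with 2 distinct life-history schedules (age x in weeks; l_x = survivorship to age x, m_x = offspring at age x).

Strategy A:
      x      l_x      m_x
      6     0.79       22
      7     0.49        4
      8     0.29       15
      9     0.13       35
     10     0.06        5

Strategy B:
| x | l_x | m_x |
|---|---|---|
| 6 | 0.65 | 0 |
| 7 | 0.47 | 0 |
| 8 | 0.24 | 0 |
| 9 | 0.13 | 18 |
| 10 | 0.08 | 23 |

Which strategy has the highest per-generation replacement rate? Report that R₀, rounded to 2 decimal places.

Strategy A: R₀ = 0.79×22 + 0.49×4 + 0.29×15 + 0.13×35 + 0.06×5 = 28.5400
Strategy B: R₀ = 0.65×0 + 0.47×0 + 0.24×0 + 0.13×18 + 0.08×23 = 4.1800
Highest R₀: strategy A with 28.5400.

28.54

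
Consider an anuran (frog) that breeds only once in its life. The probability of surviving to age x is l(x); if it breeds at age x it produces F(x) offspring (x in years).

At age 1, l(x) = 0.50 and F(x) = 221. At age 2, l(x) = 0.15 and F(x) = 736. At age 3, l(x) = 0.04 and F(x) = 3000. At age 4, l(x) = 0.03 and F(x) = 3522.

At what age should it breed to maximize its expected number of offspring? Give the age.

3

Expected offspring if breeding at age x = l(x) × F(x):
  age 1: 0.50 × 221 = 110.500
  age 2: 0.15 × 736 = 110.400
  age 3: 0.04 × 3000 = 120.000
  age 4: 0.03 × 3522 = 105.660
Maximum at age 3 (120.000).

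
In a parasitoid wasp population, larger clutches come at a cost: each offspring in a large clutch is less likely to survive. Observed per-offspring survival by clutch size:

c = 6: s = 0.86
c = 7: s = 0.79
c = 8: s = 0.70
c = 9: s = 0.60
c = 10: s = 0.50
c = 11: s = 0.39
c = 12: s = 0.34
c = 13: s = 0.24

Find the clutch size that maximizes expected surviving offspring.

8

Expected surviving offspring = c × s(c):
  c=6: 6 × 0.86 = 5.160
  c=7: 7 × 0.79 = 5.530
  c=8: 8 × 0.70 = 5.600
  c=9: 9 × 0.60 = 5.400
  c=10: 10 × 0.50 = 5.000
  c=11: 11 × 0.39 = 4.290
  c=12: 12 × 0.34 = 4.080
  c=13: 13 × 0.24 = 3.120
Maximum at c = 8 (5.600 surviving offspring).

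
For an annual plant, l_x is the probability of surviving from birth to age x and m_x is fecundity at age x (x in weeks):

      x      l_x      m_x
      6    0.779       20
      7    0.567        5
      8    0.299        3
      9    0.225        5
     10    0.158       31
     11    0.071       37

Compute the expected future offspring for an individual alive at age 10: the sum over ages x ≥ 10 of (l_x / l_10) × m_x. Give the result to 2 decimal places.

l_10 = 0.158. Conditional survival from age 10 to x is l_x / l_10.
  x=10: (0.158/0.158) × 31 = 31.0000
  x=11: (0.071/0.158) × 37 = 16.6266
Sum = 31.0000 + 16.6266 = 47.6266

47.63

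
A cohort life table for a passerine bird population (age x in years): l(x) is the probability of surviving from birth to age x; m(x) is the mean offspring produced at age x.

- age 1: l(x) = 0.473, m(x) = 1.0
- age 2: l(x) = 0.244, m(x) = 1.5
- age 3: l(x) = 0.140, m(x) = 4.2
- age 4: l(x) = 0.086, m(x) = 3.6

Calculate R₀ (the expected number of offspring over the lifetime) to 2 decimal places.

1.74

R₀ = Σ l(x) m(x):
  age 1: 0.473 × 1.0 = 0.4730
  age 2: 0.244 × 1.5 = 0.3660
  age 3: 0.140 × 4.2 = 0.5880
  age 4: 0.086 × 3.6 = 0.3096
R₀ = 0.4730 + 0.3660 + 0.5880 + 0.3096 = 1.7366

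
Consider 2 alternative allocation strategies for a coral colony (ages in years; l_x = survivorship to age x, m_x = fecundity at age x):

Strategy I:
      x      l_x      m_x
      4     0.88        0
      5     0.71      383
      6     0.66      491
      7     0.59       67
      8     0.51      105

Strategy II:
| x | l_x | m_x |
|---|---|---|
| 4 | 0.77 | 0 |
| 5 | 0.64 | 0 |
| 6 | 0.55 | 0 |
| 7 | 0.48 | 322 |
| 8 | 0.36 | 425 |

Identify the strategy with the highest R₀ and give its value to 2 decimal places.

689.07

Strategy I: R₀ = 0.88×0 + 0.71×383 + 0.66×491 + 0.59×67 + 0.51×105 = 689.0700
Strategy II: R₀ = 0.77×0 + 0.64×0 + 0.55×0 + 0.48×322 + 0.36×425 = 307.5600
Highest R₀: strategy I with 689.0700.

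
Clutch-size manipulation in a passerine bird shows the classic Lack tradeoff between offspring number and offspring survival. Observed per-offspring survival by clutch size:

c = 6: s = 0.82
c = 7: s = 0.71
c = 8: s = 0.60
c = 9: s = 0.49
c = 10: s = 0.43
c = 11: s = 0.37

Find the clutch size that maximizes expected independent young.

7

Expected independent young = c × s(c):
  c=6: 6 × 0.82 = 4.920
  c=7: 7 × 0.71 = 4.970
  c=8: 8 × 0.60 = 4.800
  c=9: 9 × 0.49 = 4.410
  c=10: 10 × 0.43 = 4.300
  c=11: 11 × 0.37 = 4.070
Maximum at c = 7 (4.970 independent young).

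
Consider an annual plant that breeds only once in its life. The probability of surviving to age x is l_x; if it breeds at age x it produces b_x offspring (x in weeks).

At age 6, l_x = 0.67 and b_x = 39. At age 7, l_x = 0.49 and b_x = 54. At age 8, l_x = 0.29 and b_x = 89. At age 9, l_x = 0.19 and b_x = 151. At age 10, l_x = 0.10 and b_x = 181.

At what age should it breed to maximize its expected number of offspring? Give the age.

Expected offspring if breeding at age x = l_x × b_x:
  age 6: 0.67 × 39 = 26.130
  age 7: 0.49 × 54 = 26.460
  age 8: 0.29 × 89 = 25.810
  age 9: 0.19 × 151 = 28.690
  age 10: 0.10 × 181 = 18.100
Maximum at age 9 (28.690).

9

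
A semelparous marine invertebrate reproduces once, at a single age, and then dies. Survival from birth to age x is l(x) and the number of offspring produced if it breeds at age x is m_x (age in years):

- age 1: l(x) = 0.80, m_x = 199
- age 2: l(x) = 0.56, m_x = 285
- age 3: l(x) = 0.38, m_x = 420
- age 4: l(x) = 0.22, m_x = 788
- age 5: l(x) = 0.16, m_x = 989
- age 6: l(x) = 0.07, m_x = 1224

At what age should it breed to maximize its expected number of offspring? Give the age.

Expected offspring if breeding at age x = l(x) × m_x:
  age 1: 0.80 × 199 = 159.200
  age 2: 0.56 × 285 = 159.600
  age 3: 0.38 × 420 = 159.600
  age 4: 0.22 × 788 = 173.360
  age 5: 0.16 × 989 = 158.240
  age 6: 0.07 × 1224 = 85.680
Maximum at age 4 (173.360).

4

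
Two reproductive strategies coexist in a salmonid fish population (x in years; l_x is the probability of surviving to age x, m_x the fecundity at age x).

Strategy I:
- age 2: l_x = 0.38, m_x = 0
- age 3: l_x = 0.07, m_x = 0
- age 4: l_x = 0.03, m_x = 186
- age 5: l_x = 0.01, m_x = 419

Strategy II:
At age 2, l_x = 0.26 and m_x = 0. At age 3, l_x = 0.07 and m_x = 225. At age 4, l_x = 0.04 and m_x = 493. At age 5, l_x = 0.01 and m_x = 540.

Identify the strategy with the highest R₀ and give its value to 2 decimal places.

40.87

Strategy I: R₀ = 0.38×0 + 0.07×0 + 0.03×186 + 0.01×419 = 9.7700
Strategy II: R₀ = 0.26×0 + 0.07×225 + 0.04×493 + 0.01×540 = 40.8700
Highest R₀: strategy II with 40.8700.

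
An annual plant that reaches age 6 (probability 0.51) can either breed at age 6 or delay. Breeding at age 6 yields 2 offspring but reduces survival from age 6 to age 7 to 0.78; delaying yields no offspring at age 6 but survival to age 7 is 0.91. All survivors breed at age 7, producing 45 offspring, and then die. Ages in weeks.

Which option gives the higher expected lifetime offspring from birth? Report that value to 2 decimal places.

20.88

breed at age 6: R₀ = 0.51 × (2 + 0.78 × 45) = 0.51 × 37.1000 = 18.9210
delay to age 7: R₀ = 0.51 × (0.91 × 45) = 0.51 × 40.9500 = 20.8845
Higher: delay to age 7 (20.8845).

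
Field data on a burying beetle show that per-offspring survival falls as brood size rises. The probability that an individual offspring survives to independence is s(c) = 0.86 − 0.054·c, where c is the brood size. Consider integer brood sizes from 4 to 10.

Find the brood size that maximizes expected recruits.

Expected recruits = c × s(c):
  c=4: 4 × 0.644 = 2.576
  c=5: 5 × 0.590 = 2.950
  c=6: 6 × 0.536 = 3.216
  c=7: 7 × 0.482 = 3.374
  c=8: 8 × 0.428 = 3.424
  c=9: 9 × 0.374 = 3.366
  c=10: 10 × 0.320 = 3.200
Maximum at c = 8 (3.424 recruits).

8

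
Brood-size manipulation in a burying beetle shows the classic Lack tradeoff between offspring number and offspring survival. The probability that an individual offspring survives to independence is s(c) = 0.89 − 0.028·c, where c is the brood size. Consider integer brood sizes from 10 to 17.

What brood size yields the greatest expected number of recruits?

16

Expected recruits = c × s(c):
  c=10: 10 × 0.610 = 6.100
  c=11: 11 × 0.582 = 6.402
  c=12: 12 × 0.554 = 6.648
  c=13: 13 × 0.526 = 6.838
  c=14: 14 × 0.498 = 6.972
  c=15: 15 × 0.470 = 7.050
  c=16: 16 × 0.442 = 7.072
  c=17: 17 × 0.414 = 7.038
Maximum at c = 16 (7.072 recruits).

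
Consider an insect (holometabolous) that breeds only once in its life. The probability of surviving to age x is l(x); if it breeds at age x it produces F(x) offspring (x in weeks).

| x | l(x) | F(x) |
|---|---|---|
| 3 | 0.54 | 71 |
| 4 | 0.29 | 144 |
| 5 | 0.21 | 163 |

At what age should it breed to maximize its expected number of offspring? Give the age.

Expected offspring if breeding at age x = l(x) × F(x):
  age 3: 0.54 × 71 = 38.340
  age 4: 0.29 × 144 = 41.760
  age 5: 0.21 × 163 = 34.230
Maximum at age 4 (41.760).

4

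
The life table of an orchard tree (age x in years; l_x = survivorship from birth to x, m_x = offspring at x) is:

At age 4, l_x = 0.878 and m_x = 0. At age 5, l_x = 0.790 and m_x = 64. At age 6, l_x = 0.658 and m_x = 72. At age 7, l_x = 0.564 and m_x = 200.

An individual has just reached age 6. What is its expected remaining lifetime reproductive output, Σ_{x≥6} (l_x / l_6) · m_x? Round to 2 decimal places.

243.43

l_6 = 0.658. Conditional survival from age 6 to x is l_x / l_6.
  x=6: (0.658/0.658) × 72 = 72.0000
  x=7: (0.564/0.658) × 200 = 171.4286
Sum = 72.0000 + 171.4286 = 243.4286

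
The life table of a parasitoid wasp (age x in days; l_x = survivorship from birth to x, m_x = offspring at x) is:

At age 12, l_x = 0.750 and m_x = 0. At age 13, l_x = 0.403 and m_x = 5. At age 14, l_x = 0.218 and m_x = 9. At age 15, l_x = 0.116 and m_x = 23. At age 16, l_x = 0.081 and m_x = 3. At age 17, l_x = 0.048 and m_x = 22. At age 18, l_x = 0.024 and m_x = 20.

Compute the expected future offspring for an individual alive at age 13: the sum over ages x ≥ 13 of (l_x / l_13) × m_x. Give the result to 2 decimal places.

l_13 = 0.403. Conditional survival from age 13 to x is l_x / l_13.
  x=13: (0.403/0.403) × 5 = 5.0000
  x=14: (0.218/0.403) × 9 = 4.8685
  x=15: (0.116/0.403) × 23 = 6.6203
  x=16: (0.081/0.403) × 3 = 0.6030
  x=17: (0.048/0.403) × 22 = 2.6203
  x=18: (0.024/0.403) × 20 = 1.1911
Sum = 5.0000 + 4.8685 + 6.6203 + 0.6030 + 2.6203 + 1.1911 = 20.9032

20.90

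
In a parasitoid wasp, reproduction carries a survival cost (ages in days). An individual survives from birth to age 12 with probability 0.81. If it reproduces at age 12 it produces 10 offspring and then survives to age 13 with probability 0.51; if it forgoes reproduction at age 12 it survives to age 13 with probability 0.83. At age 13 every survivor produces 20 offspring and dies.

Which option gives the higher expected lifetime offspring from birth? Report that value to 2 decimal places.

breed at age 12: R₀ = 0.81 × (10 + 0.51 × 20) = 0.81 × 20.2000 = 16.3620
delay to age 13: R₀ = 0.81 × (0.83 × 20) = 0.81 × 16.6000 = 13.4460
Higher: breed at age 12 (16.3620).

16.36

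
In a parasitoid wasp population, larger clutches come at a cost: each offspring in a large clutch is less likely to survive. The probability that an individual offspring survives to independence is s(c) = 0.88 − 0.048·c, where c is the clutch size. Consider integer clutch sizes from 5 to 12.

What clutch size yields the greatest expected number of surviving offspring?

9

Expected surviving offspring = c × s(c):
  c=5: 5 × 0.640 = 3.200
  c=6: 6 × 0.592 = 3.552
  c=7: 7 × 0.544 = 3.808
  c=8: 8 × 0.496 = 3.968
  c=9: 9 × 0.448 = 4.032
  c=10: 10 × 0.400 = 4.000
  c=11: 11 × 0.352 = 3.872
  c=12: 12 × 0.304 = 3.648
Maximum at c = 9 (4.032 surviving offspring).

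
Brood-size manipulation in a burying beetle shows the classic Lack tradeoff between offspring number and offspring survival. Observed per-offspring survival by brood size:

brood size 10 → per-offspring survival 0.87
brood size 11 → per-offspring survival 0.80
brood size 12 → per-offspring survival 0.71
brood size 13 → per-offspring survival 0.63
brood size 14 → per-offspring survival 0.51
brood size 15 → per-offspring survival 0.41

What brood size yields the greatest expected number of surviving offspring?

11

Expected surviving offspring = c × s(c):
  c=10: 10 × 0.87 = 8.700
  c=11: 11 × 0.80 = 8.800
  c=12: 12 × 0.71 = 8.520
  c=13: 13 × 0.63 = 8.190
  c=14: 14 × 0.51 = 7.140
  c=15: 15 × 0.41 = 6.150
Maximum at c = 11 (8.800 surviving offspring).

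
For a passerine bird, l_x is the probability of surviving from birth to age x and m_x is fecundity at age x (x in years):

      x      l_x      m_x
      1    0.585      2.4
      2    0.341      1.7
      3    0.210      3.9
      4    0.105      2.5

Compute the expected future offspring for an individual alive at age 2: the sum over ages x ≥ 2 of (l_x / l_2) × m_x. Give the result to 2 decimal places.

l_2 = 0.341. Conditional survival from age 2 to x is l_x / l_2.
  x=2: (0.341/0.341) × 1.7 = 1.7000
  x=3: (0.210/0.341) × 3.9 = 2.4018
  x=4: (0.105/0.341) × 2.5 = 0.7698
Sum = 1.7000 + 2.4018 + 0.7698 = 4.8716

4.87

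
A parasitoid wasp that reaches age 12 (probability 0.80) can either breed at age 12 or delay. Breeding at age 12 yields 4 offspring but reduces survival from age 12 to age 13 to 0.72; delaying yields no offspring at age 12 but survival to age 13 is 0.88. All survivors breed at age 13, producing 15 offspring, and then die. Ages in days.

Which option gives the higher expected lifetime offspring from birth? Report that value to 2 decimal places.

11.84

breed at age 12: R₀ = 0.80 × (4 + 0.72 × 15) = 0.80 × 14.8000 = 11.8400
delay to age 13: R₀ = 0.80 × (0.88 × 15) = 0.80 × 13.2000 = 10.5600
Higher: breed at age 12 (11.8400).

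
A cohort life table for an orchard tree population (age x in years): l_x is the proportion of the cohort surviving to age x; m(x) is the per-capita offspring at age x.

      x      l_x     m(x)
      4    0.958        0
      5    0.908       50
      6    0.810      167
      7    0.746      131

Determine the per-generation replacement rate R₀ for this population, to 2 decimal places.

R₀ = Σ l_x m(x):
  age 4: 0.958 × 0 = 0.0000
  age 5: 0.908 × 50 = 45.4000
  age 6: 0.810 × 167 = 135.2700
  age 7: 0.746 × 131 = 97.7260
R₀ = 0.0000 + 45.4000 + 135.2700 + 97.7260 = 278.3960

278.40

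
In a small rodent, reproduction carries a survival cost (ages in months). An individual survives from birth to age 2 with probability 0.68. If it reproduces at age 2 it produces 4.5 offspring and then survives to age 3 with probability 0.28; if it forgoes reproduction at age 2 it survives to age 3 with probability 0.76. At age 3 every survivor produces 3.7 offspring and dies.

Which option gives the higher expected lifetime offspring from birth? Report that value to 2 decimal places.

3.76

breed at age 2: R₀ = 0.68 × (4.5 + 0.28 × 3.7) = 0.68 × 5.5360 = 3.7645
delay to age 3: R₀ = 0.68 × (0.76 × 3.7) = 0.68 × 2.8120 = 1.9122
Higher: breed at age 2 (3.7645).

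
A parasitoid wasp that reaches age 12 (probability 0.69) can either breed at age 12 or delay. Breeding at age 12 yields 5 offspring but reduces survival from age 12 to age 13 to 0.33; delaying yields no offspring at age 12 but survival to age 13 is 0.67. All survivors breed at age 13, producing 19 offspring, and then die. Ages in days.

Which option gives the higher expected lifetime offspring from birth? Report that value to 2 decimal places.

breed at age 12: R₀ = 0.69 × (5 + 0.33 × 19) = 0.69 × 11.2700 = 7.7763
delay to age 13: R₀ = 0.69 × (0.67 × 19) = 0.69 × 12.7300 = 8.7837
Higher: delay to age 13 (8.7837).

8.78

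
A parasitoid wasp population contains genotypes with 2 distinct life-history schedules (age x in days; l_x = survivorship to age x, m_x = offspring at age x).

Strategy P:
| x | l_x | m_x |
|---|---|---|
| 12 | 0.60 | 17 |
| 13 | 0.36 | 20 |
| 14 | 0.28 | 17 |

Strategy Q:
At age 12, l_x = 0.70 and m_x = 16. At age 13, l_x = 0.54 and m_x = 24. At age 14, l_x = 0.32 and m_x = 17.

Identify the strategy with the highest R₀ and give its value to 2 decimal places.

29.60

Strategy P: R₀ = 0.60×17 + 0.36×20 + 0.28×17 = 22.1600
Strategy Q: R₀ = 0.70×16 + 0.54×24 + 0.32×17 = 29.6000
Highest R₀: strategy Q with 29.6000.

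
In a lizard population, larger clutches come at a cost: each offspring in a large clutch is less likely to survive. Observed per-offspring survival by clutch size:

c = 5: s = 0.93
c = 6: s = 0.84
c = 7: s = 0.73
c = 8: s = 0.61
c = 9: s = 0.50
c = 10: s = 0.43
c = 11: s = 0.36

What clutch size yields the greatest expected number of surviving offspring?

Expected surviving offspring = c × s(c):
  c=5: 5 × 0.93 = 4.650
  c=6: 6 × 0.84 = 5.040
  c=7: 7 × 0.73 = 5.110
  c=8: 8 × 0.61 = 4.880
  c=9: 9 × 0.50 = 4.500
  c=10: 10 × 0.43 = 4.300
  c=11: 11 × 0.36 = 3.960
Maximum at c = 7 (5.110 surviving offspring).

7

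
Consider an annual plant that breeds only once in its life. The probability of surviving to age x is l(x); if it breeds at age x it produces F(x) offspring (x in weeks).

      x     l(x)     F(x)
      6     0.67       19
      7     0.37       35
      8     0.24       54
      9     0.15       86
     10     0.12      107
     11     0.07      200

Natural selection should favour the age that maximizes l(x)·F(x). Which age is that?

11

Expected offspring if breeding at age x = l(x) × F(x):
  age 6: 0.67 × 19 = 12.730
  age 7: 0.37 × 35 = 12.950
  age 8: 0.24 × 54 = 12.960
  age 9: 0.15 × 86 = 12.900
  age 10: 0.12 × 107 = 12.840
  age 11: 0.07 × 200 = 14.000
Maximum at age 11 (14.000).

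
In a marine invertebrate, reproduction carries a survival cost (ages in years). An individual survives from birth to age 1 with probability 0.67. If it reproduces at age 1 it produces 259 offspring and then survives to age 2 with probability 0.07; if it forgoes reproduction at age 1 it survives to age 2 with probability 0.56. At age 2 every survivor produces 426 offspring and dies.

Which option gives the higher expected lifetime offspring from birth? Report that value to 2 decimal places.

193.51

breed at age 1: R₀ = 0.67 × (259 + 0.07 × 426) = 0.67 × 288.8200 = 193.5094
delay to age 2: R₀ = 0.67 × (0.56 × 426) = 0.67 × 238.5600 = 159.8352
Higher: breed at age 1 (193.5094).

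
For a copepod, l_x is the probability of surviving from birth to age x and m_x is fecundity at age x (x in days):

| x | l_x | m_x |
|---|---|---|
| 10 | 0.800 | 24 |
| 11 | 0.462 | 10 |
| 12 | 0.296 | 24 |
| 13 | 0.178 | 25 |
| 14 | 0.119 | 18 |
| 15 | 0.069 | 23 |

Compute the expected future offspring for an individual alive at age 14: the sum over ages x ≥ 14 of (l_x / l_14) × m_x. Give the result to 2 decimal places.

31.34

l_14 = 0.119. Conditional survival from age 14 to x is l_x / l_14.
  x=14: (0.119/0.119) × 18 = 18.0000
  x=15: (0.069/0.119) × 23 = 13.3361
Sum = 18.0000 + 13.3361 = 31.3361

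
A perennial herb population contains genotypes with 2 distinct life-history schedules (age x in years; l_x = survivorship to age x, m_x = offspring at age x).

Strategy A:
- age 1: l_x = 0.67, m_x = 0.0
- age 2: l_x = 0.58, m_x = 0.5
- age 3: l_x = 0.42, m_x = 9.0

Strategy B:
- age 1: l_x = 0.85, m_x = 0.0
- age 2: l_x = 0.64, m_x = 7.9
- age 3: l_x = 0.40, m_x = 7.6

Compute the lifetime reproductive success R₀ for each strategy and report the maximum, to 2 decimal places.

Strategy A: R₀ = 0.67×0.0 + 0.58×0.5 + 0.42×9.0 = 4.0700
Strategy B: R₀ = 0.85×0.0 + 0.64×7.9 + 0.40×7.6 = 8.0960
Highest R₀: strategy B with 8.0960.

8.10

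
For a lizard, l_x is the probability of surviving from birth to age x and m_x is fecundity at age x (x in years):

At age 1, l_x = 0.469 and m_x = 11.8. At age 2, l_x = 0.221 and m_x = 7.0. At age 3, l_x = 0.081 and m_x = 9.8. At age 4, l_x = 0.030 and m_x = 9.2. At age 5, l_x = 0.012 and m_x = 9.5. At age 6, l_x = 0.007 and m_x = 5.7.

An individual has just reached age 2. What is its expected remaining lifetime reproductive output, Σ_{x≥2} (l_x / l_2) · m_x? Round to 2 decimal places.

12.54

l_2 = 0.221. Conditional survival from age 2 to x is l_x / l_2.
  x=2: (0.221/0.221) × 7.0 = 7.0000
  x=3: (0.081/0.221) × 9.8 = 3.5919
  x=4: (0.030/0.221) × 9.2 = 1.2489
  x=5: (0.012/0.221) × 9.5 = 0.5158
  x=6: (0.007/0.221) × 5.7 = 0.1805
Sum = 7.0000 + 3.5919 + 1.2489 + 0.5158 + 0.1805 = 12.5371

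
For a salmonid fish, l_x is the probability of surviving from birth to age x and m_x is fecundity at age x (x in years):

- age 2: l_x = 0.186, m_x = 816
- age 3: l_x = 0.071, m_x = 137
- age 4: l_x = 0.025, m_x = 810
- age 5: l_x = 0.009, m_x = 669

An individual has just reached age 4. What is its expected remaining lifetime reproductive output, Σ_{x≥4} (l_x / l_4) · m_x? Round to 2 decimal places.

l_4 = 0.025. Conditional survival from age 4 to x is l_x / l_4.
  x=4: (0.025/0.025) × 810 = 810.0000
  x=5: (0.009/0.025) × 669 = 240.8400
Sum = 810.0000 + 240.8400 = 1050.8400

1050.84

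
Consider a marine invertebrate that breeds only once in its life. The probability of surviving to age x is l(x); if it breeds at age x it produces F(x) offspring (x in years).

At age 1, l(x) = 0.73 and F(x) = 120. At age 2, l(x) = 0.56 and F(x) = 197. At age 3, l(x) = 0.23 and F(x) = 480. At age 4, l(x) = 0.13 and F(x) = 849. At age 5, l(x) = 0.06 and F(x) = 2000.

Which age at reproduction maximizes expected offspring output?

Expected offspring if breeding at age x = l(x) × F(x):
  age 1: 0.73 × 120 = 87.600
  age 2: 0.56 × 197 = 110.320
  age 3: 0.23 × 480 = 110.400
  age 4: 0.13 × 849 = 110.370
  age 5: 0.06 × 2000 = 120.000
Maximum at age 5 (120.000).

5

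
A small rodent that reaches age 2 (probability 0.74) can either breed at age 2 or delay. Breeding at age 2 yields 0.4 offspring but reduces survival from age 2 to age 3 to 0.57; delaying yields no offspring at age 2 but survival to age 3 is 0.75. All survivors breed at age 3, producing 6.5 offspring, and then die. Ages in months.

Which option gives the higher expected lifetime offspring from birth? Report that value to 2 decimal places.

3.61

breed at age 2: R₀ = 0.74 × (0.4 + 0.57 × 6.5) = 0.74 × 4.1050 = 3.0377
delay to age 3: R₀ = 0.74 × (0.75 × 6.5) = 0.74 × 4.8750 = 3.6075
Higher: delay to age 3 (3.6075).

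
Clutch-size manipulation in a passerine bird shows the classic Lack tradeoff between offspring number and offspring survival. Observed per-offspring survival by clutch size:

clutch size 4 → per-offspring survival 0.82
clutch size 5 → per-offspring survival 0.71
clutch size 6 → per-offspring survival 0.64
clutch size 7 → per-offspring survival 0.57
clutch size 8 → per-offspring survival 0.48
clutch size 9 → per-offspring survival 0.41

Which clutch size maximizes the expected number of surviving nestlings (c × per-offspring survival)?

7

Expected surviving nestlings = c × s(c):
  c=4: 4 × 0.82 = 3.280
  c=5: 5 × 0.71 = 3.550
  c=6: 6 × 0.64 = 3.840
  c=7: 7 × 0.57 = 3.990
  c=8: 8 × 0.48 = 3.840
  c=9: 9 × 0.41 = 3.690
Maximum at c = 7 (3.990 surviving nestlings).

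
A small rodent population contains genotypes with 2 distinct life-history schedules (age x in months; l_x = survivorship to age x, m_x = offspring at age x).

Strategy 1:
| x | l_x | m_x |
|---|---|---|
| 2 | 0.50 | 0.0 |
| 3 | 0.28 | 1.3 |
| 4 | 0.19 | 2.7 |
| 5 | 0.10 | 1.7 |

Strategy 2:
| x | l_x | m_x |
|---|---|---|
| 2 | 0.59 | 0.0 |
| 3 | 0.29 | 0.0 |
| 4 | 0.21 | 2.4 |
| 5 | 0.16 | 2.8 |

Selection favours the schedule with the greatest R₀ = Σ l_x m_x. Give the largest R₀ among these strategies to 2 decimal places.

1.05

Strategy 1: R₀ = 0.50×0.0 + 0.28×1.3 + 0.19×2.7 + 0.10×1.7 = 1.0470
Strategy 2: R₀ = 0.59×0.0 + 0.29×0.0 + 0.21×2.4 + 0.16×2.8 = 0.9520
Highest R₀: strategy 1 with 1.0470.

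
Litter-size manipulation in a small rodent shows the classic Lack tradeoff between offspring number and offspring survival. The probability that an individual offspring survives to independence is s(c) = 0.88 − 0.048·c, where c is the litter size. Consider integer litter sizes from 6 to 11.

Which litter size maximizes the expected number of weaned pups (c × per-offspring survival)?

9

Expected weaned pups = c × s(c):
  c=6: 6 × 0.592 = 3.552
  c=7: 7 × 0.544 = 3.808
  c=8: 8 × 0.496 = 3.968
  c=9: 9 × 0.448 = 4.032
  c=10: 10 × 0.400 = 4.000
  c=11: 11 × 0.352 = 3.872
Maximum at c = 9 (4.032 weaned pups).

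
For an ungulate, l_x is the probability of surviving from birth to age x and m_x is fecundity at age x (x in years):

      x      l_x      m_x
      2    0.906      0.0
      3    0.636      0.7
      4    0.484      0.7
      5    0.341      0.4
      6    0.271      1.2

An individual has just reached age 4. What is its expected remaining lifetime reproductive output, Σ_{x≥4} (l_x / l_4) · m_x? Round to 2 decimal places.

1.65

l_4 = 0.484. Conditional survival from age 4 to x is l_x / l_4.
  x=4: (0.484/0.484) × 0.7 = 0.7000
  x=5: (0.341/0.484) × 0.4 = 0.2818
  x=6: (0.271/0.484) × 1.2 = 0.6719
Sum = 0.7000 + 0.2818 + 0.6719 = 1.6537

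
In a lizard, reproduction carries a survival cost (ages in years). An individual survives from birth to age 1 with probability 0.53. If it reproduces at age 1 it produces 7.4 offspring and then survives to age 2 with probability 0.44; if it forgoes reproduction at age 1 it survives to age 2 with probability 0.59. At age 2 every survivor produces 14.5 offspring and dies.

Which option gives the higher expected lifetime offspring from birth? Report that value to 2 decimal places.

7.30

breed at age 1: R₀ = 0.53 × (7.4 + 0.44 × 14.5) = 0.53 × 13.7800 = 7.3034
delay to age 2: R₀ = 0.53 × (0.59 × 14.5) = 0.53 × 8.5550 = 4.5342
Higher: breed at age 1 (7.3034).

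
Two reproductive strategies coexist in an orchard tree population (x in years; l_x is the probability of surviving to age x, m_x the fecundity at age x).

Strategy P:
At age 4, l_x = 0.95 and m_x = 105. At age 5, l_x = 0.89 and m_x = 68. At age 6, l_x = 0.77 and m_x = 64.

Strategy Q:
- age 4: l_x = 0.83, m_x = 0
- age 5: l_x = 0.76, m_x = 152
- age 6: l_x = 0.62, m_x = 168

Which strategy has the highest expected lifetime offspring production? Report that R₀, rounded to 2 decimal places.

219.68

Strategy P: R₀ = 0.95×105 + 0.89×68 + 0.77×64 = 209.5500
Strategy Q: R₀ = 0.83×0 + 0.76×152 + 0.62×168 = 219.6800
Highest R₀: strategy Q with 219.6800.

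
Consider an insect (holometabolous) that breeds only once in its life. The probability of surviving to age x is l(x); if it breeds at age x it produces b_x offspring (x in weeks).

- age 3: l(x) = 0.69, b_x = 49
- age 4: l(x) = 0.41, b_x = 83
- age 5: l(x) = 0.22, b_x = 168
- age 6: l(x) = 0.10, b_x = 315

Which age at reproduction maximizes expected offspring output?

Expected offspring if breeding at age x = l(x) × b_x:
  age 3: 0.69 × 49 = 33.810
  age 4: 0.41 × 83 = 34.030
  age 5: 0.22 × 168 = 36.960
  age 6: 0.10 × 315 = 31.500
Maximum at age 5 (36.960).

5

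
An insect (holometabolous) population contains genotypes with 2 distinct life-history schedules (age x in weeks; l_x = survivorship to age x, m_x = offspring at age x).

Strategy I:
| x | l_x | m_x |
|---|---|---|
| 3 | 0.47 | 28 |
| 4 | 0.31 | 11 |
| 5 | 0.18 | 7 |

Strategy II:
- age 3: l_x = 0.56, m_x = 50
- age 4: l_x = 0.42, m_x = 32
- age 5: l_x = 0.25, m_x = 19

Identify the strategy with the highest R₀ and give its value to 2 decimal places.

46.19

Strategy I: R₀ = 0.47×28 + 0.31×11 + 0.18×7 = 17.8300
Strategy II: R₀ = 0.56×50 + 0.42×32 + 0.25×19 = 46.1900
Highest R₀: strategy II with 46.1900.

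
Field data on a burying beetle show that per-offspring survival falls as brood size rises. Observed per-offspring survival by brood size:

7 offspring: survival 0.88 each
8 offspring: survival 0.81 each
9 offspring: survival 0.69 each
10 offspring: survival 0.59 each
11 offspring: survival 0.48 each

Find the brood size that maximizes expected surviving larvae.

8

Expected surviving larvae = c × s(c):
  c=7: 7 × 0.88 = 6.160
  c=8: 8 × 0.81 = 6.480
  c=9: 9 × 0.69 = 6.210
  c=10: 10 × 0.59 = 5.900
  c=11: 11 × 0.48 = 5.280
Maximum at c = 8 (6.480 surviving larvae).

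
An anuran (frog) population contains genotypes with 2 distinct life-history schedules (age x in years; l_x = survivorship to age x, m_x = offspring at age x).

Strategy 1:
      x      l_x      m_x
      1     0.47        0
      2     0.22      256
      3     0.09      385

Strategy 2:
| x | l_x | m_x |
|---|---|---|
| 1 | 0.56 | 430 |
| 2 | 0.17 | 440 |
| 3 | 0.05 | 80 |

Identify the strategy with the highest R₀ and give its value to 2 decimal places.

319.60

Strategy 1: R₀ = 0.47×0 + 0.22×256 + 0.09×385 = 90.9700
Strategy 2: R₀ = 0.56×430 + 0.17×440 + 0.05×80 = 319.6000
Highest R₀: strategy 2 with 319.6000.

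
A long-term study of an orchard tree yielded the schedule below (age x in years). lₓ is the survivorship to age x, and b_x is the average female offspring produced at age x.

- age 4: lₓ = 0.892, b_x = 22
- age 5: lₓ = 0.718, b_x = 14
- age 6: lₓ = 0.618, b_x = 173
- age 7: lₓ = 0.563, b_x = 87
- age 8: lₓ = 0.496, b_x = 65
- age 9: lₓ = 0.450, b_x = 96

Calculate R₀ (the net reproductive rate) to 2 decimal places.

R₀ = Σ lₓ b_x:
  age 4: 0.892 × 22 = 19.6240
  age 5: 0.718 × 14 = 10.0520
  age 6: 0.618 × 173 = 106.9140
  age 7: 0.563 × 87 = 48.9810
  age 8: 0.496 × 65 = 32.2400
  age 9: 0.450 × 96 = 43.2000
R₀ = 19.6240 + 10.0520 + 106.9140 + 48.9810 + 32.2400 + 43.2000 = 261.0110

261.01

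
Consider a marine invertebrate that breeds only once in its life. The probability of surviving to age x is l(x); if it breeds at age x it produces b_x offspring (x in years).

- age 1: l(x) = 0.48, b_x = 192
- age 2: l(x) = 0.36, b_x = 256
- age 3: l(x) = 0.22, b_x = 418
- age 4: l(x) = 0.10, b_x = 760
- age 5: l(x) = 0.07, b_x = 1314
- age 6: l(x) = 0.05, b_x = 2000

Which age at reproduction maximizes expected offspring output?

Expected offspring if breeding at age x = l(x) × b_x:
  age 1: 0.48 × 192 = 92.160
  age 2: 0.36 × 256 = 92.160
  age 3: 0.22 × 418 = 91.960
  age 4: 0.10 × 760 = 76.000
  age 5: 0.07 × 1314 = 91.980
  age 6: 0.05 × 2000 = 100.000
Maximum at age 6 (100.000).

6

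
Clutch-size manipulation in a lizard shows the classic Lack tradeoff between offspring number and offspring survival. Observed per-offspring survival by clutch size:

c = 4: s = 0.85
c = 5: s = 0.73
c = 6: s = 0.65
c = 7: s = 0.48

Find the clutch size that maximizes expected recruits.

6

Expected recruits = c × s(c):
  c=4: 4 × 0.85 = 3.400
  c=5: 5 × 0.73 = 3.650
  c=6: 6 × 0.65 = 3.900
  c=7: 7 × 0.48 = 3.360
Maximum at c = 6 (3.900 recruits).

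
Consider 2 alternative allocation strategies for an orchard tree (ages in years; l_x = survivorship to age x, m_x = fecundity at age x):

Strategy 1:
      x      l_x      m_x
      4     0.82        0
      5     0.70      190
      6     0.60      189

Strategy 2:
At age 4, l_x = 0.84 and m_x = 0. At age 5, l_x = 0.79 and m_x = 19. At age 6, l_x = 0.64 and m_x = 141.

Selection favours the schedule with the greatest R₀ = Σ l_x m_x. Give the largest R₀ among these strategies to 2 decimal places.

Strategy 1: R₀ = 0.82×0 + 0.70×190 + 0.60×189 = 246.4000
Strategy 2: R₀ = 0.84×0 + 0.79×19 + 0.64×141 = 105.2500
Highest R₀: strategy 1 with 246.4000.

246.40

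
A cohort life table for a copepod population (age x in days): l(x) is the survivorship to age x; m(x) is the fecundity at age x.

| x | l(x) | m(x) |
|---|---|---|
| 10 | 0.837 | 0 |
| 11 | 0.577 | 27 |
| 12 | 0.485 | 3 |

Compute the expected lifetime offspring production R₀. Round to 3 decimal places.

17.034

R₀ = Σ l(x) m(x):
  age 10: 0.837 × 0 = 0.0000
  age 11: 0.577 × 27 = 15.5790
  age 12: 0.485 × 3 = 1.4550
R₀ = 0.0000 + 15.5790 + 1.4550 = 17.0340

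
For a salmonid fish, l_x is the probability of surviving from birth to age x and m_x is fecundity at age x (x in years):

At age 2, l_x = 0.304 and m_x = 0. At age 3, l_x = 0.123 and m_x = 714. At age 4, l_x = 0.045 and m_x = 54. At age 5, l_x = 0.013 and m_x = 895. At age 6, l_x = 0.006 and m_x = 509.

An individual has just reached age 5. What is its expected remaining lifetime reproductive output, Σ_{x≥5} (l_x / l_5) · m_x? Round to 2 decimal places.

1129.92

l_5 = 0.013. Conditional survival from age 5 to x is l_x / l_5.
  x=5: (0.013/0.013) × 895 = 895.0000
  x=6: (0.006/0.013) × 509 = 234.9231
Sum = 895.0000 + 234.9231 = 1129.9231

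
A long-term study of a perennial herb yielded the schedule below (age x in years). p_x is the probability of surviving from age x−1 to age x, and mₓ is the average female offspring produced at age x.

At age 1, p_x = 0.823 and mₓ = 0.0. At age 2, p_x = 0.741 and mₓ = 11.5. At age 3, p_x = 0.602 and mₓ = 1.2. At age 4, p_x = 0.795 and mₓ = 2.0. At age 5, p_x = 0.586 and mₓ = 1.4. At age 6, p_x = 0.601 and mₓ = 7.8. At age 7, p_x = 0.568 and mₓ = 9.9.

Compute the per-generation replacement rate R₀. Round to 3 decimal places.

9.657

Survivorship from birth: l_x = p_1·p_2·…·p_x.
  l_1 = 0.82300
  l_2 = 0.60984
  l_3 = 0.36713
  l_4 = 0.29186
  l_5 = 0.17103
  l_6 = 0.10279
  l_7 = 0.05839
R₀ = Σ l_x mₓ:
  age 1: 0.82300 × 0.0 = 0.0000
  age 2: 0.60984 × 11.5 = 7.0132
  age 3: 0.36713 × 1.2 = 0.4406
  age 4: 0.29186 × 2.0 = 0.5837
  age 5: 0.17103 × 1.4 = 0.2394
  age 6: 0.10279 × 7.8 = 0.8018
  age 7: 0.05839 × 9.9 = 0.5781
R₀ = 0.0000 + 7.0132 + 0.4406 + 0.5837 + 0.2394 + 0.8018 + 0.5781 = 9.6567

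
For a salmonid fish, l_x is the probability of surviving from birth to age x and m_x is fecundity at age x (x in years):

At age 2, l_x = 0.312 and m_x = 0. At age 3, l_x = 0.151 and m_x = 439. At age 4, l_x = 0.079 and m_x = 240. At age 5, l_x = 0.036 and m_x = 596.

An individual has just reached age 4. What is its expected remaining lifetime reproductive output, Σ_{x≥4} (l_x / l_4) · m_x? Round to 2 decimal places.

l_4 = 0.079. Conditional survival from age 4 to x is l_x / l_4.
  x=4: (0.079/0.079) × 240 = 240.0000
  x=5: (0.036/0.079) × 596 = 271.5949
Sum = 240.0000 + 271.5949 = 511.5949

511.59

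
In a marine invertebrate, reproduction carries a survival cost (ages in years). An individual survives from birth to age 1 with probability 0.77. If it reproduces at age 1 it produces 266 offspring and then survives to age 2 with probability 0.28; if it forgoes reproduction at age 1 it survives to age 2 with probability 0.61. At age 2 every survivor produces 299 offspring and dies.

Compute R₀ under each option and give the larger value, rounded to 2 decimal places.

breed at age 1: R₀ = 0.77 × (266 + 0.28 × 299) = 0.77 × 349.7200 = 269.2844
delay to age 2: R₀ = 0.77 × (0.61 × 299) = 0.77 × 182.3900 = 140.4403
Higher: breed at age 1 (269.2844).

269.28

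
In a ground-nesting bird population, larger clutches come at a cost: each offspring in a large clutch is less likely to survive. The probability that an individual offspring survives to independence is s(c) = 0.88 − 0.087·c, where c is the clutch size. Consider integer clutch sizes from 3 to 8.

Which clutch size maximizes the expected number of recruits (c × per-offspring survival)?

Expected recruits = c × s(c):
  c=3: 3 × 0.619 = 1.857
  c=4: 4 × 0.532 = 2.128
  c=5: 5 × 0.445 = 2.225
  c=6: 6 × 0.358 = 2.148
  c=7: 7 × 0.271 = 1.897
  c=8: 8 × 0.184 = 1.472
Maximum at c = 5 (2.225 recruits).

5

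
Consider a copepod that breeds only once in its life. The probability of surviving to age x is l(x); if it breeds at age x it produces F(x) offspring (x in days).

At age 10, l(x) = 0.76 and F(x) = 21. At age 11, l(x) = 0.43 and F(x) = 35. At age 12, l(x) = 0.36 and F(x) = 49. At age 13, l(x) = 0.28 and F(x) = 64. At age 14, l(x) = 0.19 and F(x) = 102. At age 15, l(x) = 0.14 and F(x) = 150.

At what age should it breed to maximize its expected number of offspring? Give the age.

Expected offspring if breeding at age x = l(x) × F(x):
  age 10: 0.76 × 21 = 15.960
  age 11: 0.43 × 35 = 15.050
  age 12: 0.36 × 49 = 17.640
  age 13: 0.28 × 64 = 17.920
  age 14: 0.19 × 102 = 19.380
  age 15: 0.14 × 150 = 21.000
Maximum at age 15 (21.000).

15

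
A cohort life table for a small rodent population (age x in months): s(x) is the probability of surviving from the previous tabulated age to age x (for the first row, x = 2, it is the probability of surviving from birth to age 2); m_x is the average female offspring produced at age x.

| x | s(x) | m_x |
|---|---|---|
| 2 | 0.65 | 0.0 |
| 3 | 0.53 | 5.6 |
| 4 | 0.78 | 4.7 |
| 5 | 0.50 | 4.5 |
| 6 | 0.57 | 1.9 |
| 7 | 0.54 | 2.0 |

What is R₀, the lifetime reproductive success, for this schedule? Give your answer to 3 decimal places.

Survivorship from birth: l_x = s_2·s_3·…·s_x.
  l_2 = 0.65000
  l_3 = 0.34450
  l_4 = 0.26871
  l_5 = 0.13436
  l_6 = 0.07658
  l_7 = 0.04135
R₀ = Σ l_x m_x:
  age 2: 0.65000 × 0.0 = 0.0000
  age 3: 0.34450 × 5.6 = 1.9292
  age 4: 0.26871 × 4.7 = 1.2629
  age 5: 0.13436 × 4.5 = 0.6046
  age 6: 0.07658 × 1.9 = 0.1455
  age 7: 0.04135 × 2.0 = 0.0827
R₀ = 0.0000 + 1.9292 + 1.2629 + 0.6046 + 0.1455 + 0.0827 = 4.0250

4.025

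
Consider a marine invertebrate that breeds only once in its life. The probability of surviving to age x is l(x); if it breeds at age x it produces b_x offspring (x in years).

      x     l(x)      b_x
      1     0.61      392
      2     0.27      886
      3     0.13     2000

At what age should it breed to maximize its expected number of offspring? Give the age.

3

Expected offspring if breeding at age x = l(x) × b_x:
  age 1: 0.61 × 392 = 239.120
  age 2: 0.27 × 886 = 239.220
  age 3: 0.13 × 2000 = 260.000
Maximum at age 3 (260.000).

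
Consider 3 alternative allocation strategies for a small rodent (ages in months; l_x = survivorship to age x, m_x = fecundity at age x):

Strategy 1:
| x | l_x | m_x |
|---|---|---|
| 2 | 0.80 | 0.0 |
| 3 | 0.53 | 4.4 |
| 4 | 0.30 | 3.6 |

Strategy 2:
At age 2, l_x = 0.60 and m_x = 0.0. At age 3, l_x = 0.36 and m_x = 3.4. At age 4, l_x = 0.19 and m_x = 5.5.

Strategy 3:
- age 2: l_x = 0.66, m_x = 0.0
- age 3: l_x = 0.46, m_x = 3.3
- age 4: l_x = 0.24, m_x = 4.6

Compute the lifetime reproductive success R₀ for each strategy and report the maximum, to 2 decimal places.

Strategy 1: R₀ = 0.80×0.0 + 0.53×4.4 + 0.30×3.6 = 3.4120
Strategy 2: R₀ = 0.60×0.0 + 0.36×3.4 + 0.19×5.5 = 2.2690
Strategy 3: R₀ = 0.66×0.0 + 0.46×3.3 + 0.24×4.6 = 2.6220
Highest R₀: strategy 1 with 3.4120.

3.41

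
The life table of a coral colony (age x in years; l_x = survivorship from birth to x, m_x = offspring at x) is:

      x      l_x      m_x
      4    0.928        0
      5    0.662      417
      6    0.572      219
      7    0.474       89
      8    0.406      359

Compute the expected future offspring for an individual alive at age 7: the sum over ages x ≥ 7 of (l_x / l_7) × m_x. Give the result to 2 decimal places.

l_7 = 0.474. Conditional survival from age 7 to x is l_x / l_7.
  x=7: (0.474/0.474) × 89 = 89.0000
  x=8: (0.406/0.474) × 359 = 307.4979
Sum = 89.0000 + 307.4979 = 396.4979

396.50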